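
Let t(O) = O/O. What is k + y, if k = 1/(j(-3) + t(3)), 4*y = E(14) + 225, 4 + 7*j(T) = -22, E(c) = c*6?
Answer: 5843/76 ≈ 76.882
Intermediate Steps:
E(c) = 6*c
j(T) = -26/7 (j(T) = -4/7 + (⅐)*(-22) = -4/7 - 22/7 = -26/7)
t(O) = 1
y = 309/4 (y = (6*14 + 225)/4 = (84 + 225)/4 = (¼)*309 = 309/4 ≈ 77.250)
k = -7/19 (k = 1/(-26/7 + 1) = 1/(-19/7) = -7/19 ≈ -0.36842)
k + y = -7/19 + 309/4 = 5843/76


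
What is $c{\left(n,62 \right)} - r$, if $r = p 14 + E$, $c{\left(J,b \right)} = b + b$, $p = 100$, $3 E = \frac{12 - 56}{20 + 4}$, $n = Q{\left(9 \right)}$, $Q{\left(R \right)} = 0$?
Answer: $- \frac{22957}{18} \approx -1275.4$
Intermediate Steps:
$n = 0$
$E = - \frac{11}{18}$ ($E = \frac{\left(12 - 56\right) \frac{1}{20 + 4}}{3} = \frac{\left(-44\right) \frac{1}{24}}{3} = \frac{1}{3} \left(- \frac{11}{6}\right) = - \frac{11}{18} \approx -0.61111$)
$c{\left(J,b \right)} = 2 b$
$r = \frac{25189}{18}$ ($r = 100 \cdot 14 - \frac{11}{18} = 1400 - \frac{11}{18} = \frac{25189}{18} \approx 1399.4$)
$c{\left(n,62 \right)} - r = 2 \cdot 62 - \frac{25189}{18} = 124 - \frac{25189}{18} = - \frac{22957}{18}$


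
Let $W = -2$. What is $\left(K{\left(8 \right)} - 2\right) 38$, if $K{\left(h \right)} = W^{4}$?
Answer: $532$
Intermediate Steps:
$K{\left(h \right)} = 16$ ($K{\left(h \right)} = \left(-2\right)^{4} = 16$)
$\left(K{\left(8 \right)} - 2\right) 38 = \left(16 - 2\right) 38 = 14 \cdot 38 = 532$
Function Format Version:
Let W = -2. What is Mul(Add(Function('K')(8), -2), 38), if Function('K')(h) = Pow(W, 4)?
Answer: 532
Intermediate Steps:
Function('K')(h) = 16 (Function('K')(h) = Pow(-2, 4) = 16)
Mul(Add(Function('K')(8), -2), 38) = Mul(Add(16, -2), 38) = Mul(14, 38) = 532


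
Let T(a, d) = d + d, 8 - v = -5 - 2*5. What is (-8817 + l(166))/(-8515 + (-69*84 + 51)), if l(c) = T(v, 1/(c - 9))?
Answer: 1384267/2238820 ≈ 0.61830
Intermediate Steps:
v = 23 (v = 8 - (-5 - 2*5) = 8 - (-5 - 10) = 8 - 1*(-15) = 8 + 15 = 23)
T(a, d) = 2*d
l(c) = 2/(-9 + c) (l(c) = 2/(c - 9) = 2/(-9 + c))
(-8817 + l(166))/(-8515 + (-69*84 + 51)) = (-8817 + 2/(-9 + 166))/(-8515 + (-69*84 + 51)) = (-8817 + 2/157)/(-8515 + (-5796 + 51)) = (-8817 + 2*(1/157))/(-8515 - 5745) = (-8817 + 2/157)/(-14260) = -1384267/157*(-1/14260) = 1384267/2238820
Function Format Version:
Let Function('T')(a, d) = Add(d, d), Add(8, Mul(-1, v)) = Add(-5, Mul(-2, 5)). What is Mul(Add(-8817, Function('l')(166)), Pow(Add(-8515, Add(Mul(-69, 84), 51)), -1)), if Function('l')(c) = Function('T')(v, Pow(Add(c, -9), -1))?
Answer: Rational(1384267, 2238820) ≈ 0.61830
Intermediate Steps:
v = 23 (v = Add(8, Mul(-1, Add(-5, Mul(-2, 5)))) = Add(8, Mul(-1, Add(-5, -10))) = Add(8, Mul(-1, -15)) = Add(8, 15) = 23)
Function('T')(a, d) = Mul(2, d)
Function('l')(c) = Mul(2, Pow(Add(-9, c), -1)) (Function('l')(c) = Mul(2, Pow(Add(c, -9), -1)) = Mul(2, Pow(Add(-9, c), -1)))
Mul(Add(-8817, Function('l')(166)), Pow(Add(-8515, Add(Mul(-69, 84), 51)), -1)) = Mul(Add(-8817, Mul(2, Pow(Add(-9, 166), -1))), Pow(Add(-8515, Add(Mul(-69, 84), 51)), -1)) = Mul(Add(-8817, Mul(2, Pow(157, -1))), Pow(Add(-8515, Add(-5796, 51)), -1)) = Mul(Add(-8817, Mul(2, Rational(1, 157))), Pow(Add(-8515, -5745), -1)) = Mul(Add(-8817, Rational(2, 157)), Pow(-14260, -1)) = Mul(Rational(-1384267, 157), Rational(-1, 14260)) = Rational(1384267, 2238820)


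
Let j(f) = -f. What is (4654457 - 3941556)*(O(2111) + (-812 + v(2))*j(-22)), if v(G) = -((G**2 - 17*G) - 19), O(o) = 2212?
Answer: -10389819174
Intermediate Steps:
v(G) = 19 - G**2 + 17*G (v(G) = -(-19 + G**2 - 17*G) = 19 - G**2 + 17*G)
(4654457 - 3941556)*(O(2111) + (-812 + v(2))*j(-22)) = (4654457 - 3941556)*(2212 + (-812 + (19 - 1*2**2 + 17*2))*(-1*(-22))) = 712901*(2212 + (-812 + (19 - 1*4 + 34))*22) = 712901*(2212 + (-812 + (19 - 4 + 34))*22) = 712901*(2212 + (-812 + 49)*22) = 712901*(2212 - 763*22) = 712901*(2212 - 16786) = 712901*(-14574) = -10389819174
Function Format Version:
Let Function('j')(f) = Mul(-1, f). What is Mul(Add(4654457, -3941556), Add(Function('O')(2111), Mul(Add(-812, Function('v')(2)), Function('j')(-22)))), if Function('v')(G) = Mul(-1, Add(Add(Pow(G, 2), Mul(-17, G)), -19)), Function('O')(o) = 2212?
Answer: -10389819174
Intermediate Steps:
Function('v')(G) = Add(19, Mul(-1, Pow(G, 2)), Mul(17, G)) (Function('v')(G) = Mul(-1, Add(-19, Pow(G, 2), Mul(-17, G))) = Add(19, Mul(-1, Pow(G, 2)), Mul(17, G)))
Mul(Add(4654457, -3941556), Add(Function('O')(2111), Mul(Add(-812, Function('v')(2)), Function('j')(-22)))) = Mul(Add(4654457, -3941556), Add(2212, Mul(Add(-812, Add(19, Mul(-1, Pow(2, 2)), Mul(17, 2))), Mul(-1, -22)))) = Mul(712901, Add(2212, Mul(Add(-812, Add(19, Mul(-1, 4), 34)), 22))) = Mul(712901, Add(2212, Mul(Add(-812, Add(19, -4, 34)), 22))) = Mul(712901, Add(2212, Mul(Add(-812, 49), 22))) = Mul(712901, Add(2212, Mul(-763, 22))) = Mul(712901, Add(2212, -16786)) = Mul(712901, -14574) = -10389819174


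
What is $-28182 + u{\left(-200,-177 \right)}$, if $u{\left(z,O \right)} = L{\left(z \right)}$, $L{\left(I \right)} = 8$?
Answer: $-28174$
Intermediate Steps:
$u{\left(z,O \right)} = 8$
$-28182 + u{\left(-200,-177 \right)} = -28182 + 8 = -28174$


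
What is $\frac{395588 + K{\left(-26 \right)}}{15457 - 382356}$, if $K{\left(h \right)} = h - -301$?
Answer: $- \frac{30451}{28223} \approx -1.0789$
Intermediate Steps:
$K{\left(h \right)} = 301 + h$ ($K{\left(h \right)} = h + 301 = 301 + h$)
$\frac{395588 + K{\left(-26 \right)}}{15457 - 382356} = \frac{395588 + \left(301 - 26\right)}{15457 - 382356} = \frac{395588 + 275}{-366899} = 395863 \left(- \frac{1}{366899}\right) = - \frac{30451}{28223}$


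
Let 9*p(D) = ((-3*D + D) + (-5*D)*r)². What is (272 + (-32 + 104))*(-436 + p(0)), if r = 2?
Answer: -149984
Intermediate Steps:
p(D) = 16*D² (p(D) = ((-3*D + D) - 5*D*2)²/9 = (-2*D - 10*D)²/9 = (-12*D)²/9 = (144*D²)/9 = 16*D²)
(272 + (-32 + 104))*(-436 + p(0)) = (272 + (-32 + 104))*(-436 + 16*0²) = (272 + 72)*(-436 + 16*0) = 344*(-436 + 0) = 344*(-436) = -149984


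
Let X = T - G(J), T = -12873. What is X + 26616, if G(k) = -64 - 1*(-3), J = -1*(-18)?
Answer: 13804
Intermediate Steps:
J = 18
G(k) = -61 (G(k) = -64 + 3 = -61)
X = -12812 (X = -12873 - 1*(-61) = -12873 + 61 = -12812)
X + 26616 = -12812 + 26616 = 13804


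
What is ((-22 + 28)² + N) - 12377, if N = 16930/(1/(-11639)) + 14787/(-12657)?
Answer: -831398722738/4219 ≈ -1.9706e+8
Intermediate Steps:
N = -831346656059/4219 (N = 16930/(-1/11639) + 14787*(-1/12657) = 16930*(-11639) - 4929/4219 = -197048270 - 4929/4219 = -831346656059/4219 ≈ -1.9705e+8)
((-22 + 28)² + N) - 12377 = ((-22 + 28)² - 831346656059/4219) - 12377 = (6² - 831346656059/4219) - 12377 = (36 - 831346656059/4219) - 12377 = -831346504175/4219 - 12377 = -831398722738/4219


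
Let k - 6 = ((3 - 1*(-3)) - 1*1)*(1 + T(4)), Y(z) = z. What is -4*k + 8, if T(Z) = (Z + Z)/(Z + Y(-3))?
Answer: -196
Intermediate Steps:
T(Z) = 2*Z/(-3 + Z) (T(Z) = (Z + Z)/(Z - 3) = (2*Z)/(-3 + Z) = 2*Z/(-3 + Z))
k = 51 (k = 6 + ((3 - 1*(-3)) - 1*1)*(1 + 2*4/(-3 + 4)) = 6 + ((3 + 3) - 1)*(1 + 2*4/1) = 6 + (6 - 1)*(1 + 2*4*1) = 6 + 5*(1 + 8) = 6 + 5*9 = 6 + 45 = 51)
-4*k + 8 = -4*51 + 8 = -204 + 8 = -196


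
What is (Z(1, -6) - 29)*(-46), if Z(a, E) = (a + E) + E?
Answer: 1840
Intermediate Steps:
Z(a, E) = a + 2*E (Z(a, E) = (E + a) + E = a + 2*E)
(Z(1, -6) - 29)*(-46) = ((1 + 2*(-6)) - 29)*(-46) = ((1 - 12) - 29)*(-46) = (-11 - 29)*(-46) = -40*(-46) = 1840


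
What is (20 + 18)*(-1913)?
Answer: -72694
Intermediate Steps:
(20 + 18)*(-1913) = 38*(-1913) = -72694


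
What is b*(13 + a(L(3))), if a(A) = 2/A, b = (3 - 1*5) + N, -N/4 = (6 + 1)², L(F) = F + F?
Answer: -2640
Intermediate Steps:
L(F) = 2*F
N = -196 (N = -4*(6 + 1)² = -4*7² = -4*49 = -196)
b = -198 (b = (3 - 1*5) - 196 = (3 - 5) - 196 = -2 - 196 = -198)
b*(13 + a(L(3))) = -198*(13 + 2/((2*3))) = -198*(13 + 2/6) = -198*(13 + 2*(⅙)) = -198*(13 + ⅓) = -198*40/3 = -2640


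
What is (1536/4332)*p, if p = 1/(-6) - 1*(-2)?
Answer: 704/1083 ≈ 0.65005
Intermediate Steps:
p = 11/6 (p = -⅙ + 2 = 11/6 ≈ 1.8333)
(1536/4332)*p = (1536/4332)*(11/6) = (1536*(1/4332))*(11/6) = (128/361)*(11/6) = 704/1083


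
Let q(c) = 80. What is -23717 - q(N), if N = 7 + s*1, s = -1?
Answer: -23797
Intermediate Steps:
N = 6 (N = 7 - 1*1 = 7 - 1 = 6)
-23717 - q(N) = -23717 - 1*80 = -23717 - 80 = -23797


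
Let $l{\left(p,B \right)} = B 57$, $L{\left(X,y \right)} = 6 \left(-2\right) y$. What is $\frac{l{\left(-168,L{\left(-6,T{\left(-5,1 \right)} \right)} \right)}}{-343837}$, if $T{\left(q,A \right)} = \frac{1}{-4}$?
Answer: $- \frac{171}{343837} \approx -0.00049733$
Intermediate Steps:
$T{\left(q,A \right)} = - \frac{1}{4}$
$L{\left(X,y \right)} = - 12 y$
$l{\left(p,B \right)} = 57 B$
$\frac{l{\left(-168,L{\left(-6,T{\left(-5,1 \right)} \right)} \right)}}{-343837} = \frac{57 \left(\left(-12\right) \left(- \frac{1}{4}\right)\right)}{-343837} = 57 \cdot 3 \left(- \frac{1}{343837}\right) = 171 \left(- \frac{1}{343837}\right) = - \frac{171}{343837}$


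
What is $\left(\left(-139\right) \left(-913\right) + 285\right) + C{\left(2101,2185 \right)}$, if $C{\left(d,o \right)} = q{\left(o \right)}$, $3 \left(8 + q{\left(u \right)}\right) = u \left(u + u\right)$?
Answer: $\frac{9930002}{3} \approx 3.31 \cdot 10^{6}$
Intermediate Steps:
$q{\left(u \right)} = -8 + \frac{2 u^{2}}{3}$ ($q{\left(u \right)} = -8 + \frac{u \left(u + u\right)}{3} = -8 + \frac{u 2 u}{3} = -8 + \frac{2 u^{2}}{3}$)
$C{\left(d,o \right)} = -8 + \frac{2 o^{2}}{3}$
$\left(\left(-139\right) \left(-913\right) + 285\right) + C{\left(2101,2185 \right)} = \left(\left(-139\right) \left(-913\right) + 285\right) - \left(8 - \frac{2 \cdot 2185^{2}}{3}\right) = \left(126907 + 285\right) + \left(-8 + \frac{2}{3} \cdot 4774225\right) = 127192 + \left(-8 + \frac{9548450}{3}\right) = 127192 + \frac{9548426}{3} = \frac{9930002}{3}$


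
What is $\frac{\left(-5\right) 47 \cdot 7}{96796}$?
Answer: $- \frac{235}{13828} \approx -0.016995$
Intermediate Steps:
$\frac{\left(-5\right) 47 \cdot 7}{96796} = \left(-235\right) 7 \cdot \frac{1}{96796} = \left(-1645\right) \frac{1}{96796} = - \frac{235}{13828}$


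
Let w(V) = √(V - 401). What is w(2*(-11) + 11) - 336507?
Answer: -336507 + 2*I*√103 ≈ -3.3651e+5 + 20.298*I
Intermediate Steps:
w(V) = √(-401 + V)
w(2*(-11) + 11) - 336507 = √(-401 + (2*(-11) + 11)) - 336507 = √(-401 + (-22 + 11)) - 336507 = √(-401 - 11) - 336507 = √(-412) - 336507 = 2*I*√103 - 336507 = -336507 + 2*I*√103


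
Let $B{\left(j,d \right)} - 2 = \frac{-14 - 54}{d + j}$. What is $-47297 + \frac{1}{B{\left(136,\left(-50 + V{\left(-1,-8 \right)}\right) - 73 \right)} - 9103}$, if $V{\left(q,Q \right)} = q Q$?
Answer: $- \frac{9042666154}{191189} \approx -47297.0$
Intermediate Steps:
$V{\left(q,Q \right)} = Q q$
$B{\left(j,d \right)} = 2 - \frac{68}{d + j}$ ($B{\left(j,d \right)} = 2 + \frac{-14 - 54}{d + j} = 2 - \frac{68}{d + j}$)
$-47297 + \frac{1}{B{\left(136,\left(-50 + V{\left(-1,-8 \right)}\right) - 73 \right)} - 9103} = -47297 + \frac{1}{\frac{2 \left(-34 - 115 + 136\right)}{\left(\left(-50 - -8\right) - 73\right) + 136} - 9103} = -47297 + \frac{1}{\frac{2 \left(-34 + \left(\left(-50 + 8\right) - 73\right) + 136\right)}{\left(\left(-50 + 8\right) - 73\right) + 136} - 9103} = -47297 + \frac{1}{\frac{2 \left(-34 - 115 + 136\right)}{\left(-42 - 73\right) + 136} - 9103} = -47297 + \frac{1}{\frac{2 \left(-34 - 115 + 136\right)}{-115 + 136} - 9103} = -47297 + \frac{1}{2 \cdot \frac{1}{21} \left(-13\right) - 9103} = -47297 + \frac{1}{- \frac{26}{21} - 9103} = -47297 + \frac{1}{- \frac{191189}{21}} = -47297 - \frac{21}{191189} = - \frac{9042666154}{191189}$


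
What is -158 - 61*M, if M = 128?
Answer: -7966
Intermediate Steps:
-158 - 61*M = -158 - 61*128 = -158 - 7808 = -7966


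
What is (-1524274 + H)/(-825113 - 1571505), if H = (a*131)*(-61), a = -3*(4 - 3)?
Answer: 1500301/2396618 ≈ 0.62601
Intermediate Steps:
a = -3 (a = -3*1 = -3)
H = 23973 (H = -3*131*(-61) = -393*(-61) = 23973)
(-1524274 + H)/(-825113 - 1571505) = (-1524274 + 23973)/(-825113 - 1571505) = -1500301/(-2396618) = -1500301*(-1/2396618) = 1500301/2396618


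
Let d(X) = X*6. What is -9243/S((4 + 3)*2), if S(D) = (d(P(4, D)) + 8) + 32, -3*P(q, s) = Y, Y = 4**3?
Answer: 9243/88 ≈ 105.03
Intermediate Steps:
Y = 64
P(q, s) = -64/3 (P(q, s) = -1/3*64 = -64/3)
d(X) = 6*X
S(D) = -88 (S(D) = (6*(-64/3) + 8) + 32 = (-128 + 8) + 32 = -120 + 32 = -88)
-9243/S((4 + 3)*2) = -9243/(-88) = -9243*(-1/88) = 9243/88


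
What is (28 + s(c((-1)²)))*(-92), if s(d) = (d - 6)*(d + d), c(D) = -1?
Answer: -3864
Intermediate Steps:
s(d) = 2*d*(-6 + d) (s(d) = (-6 + d)*(2*d) = 2*d*(-6 + d))
(28 + s(c((-1)²)))*(-92) = (28 + 2*(-1)*(-6 - 1))*(-92) = (28 + 2*(-1)*(-7))*(-92) = (28 + 14)*(-92) = 42*(-92) = -3864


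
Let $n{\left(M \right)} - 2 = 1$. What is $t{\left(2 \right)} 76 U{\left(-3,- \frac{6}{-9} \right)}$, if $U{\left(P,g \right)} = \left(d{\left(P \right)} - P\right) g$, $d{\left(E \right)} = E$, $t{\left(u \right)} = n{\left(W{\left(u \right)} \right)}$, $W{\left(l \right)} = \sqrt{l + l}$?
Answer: $0$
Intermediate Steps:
$W{\left(l \right)} = \sqrt{2} \sqrt{l}$ ($W{\left(l \right)} = \sqrt{2 l} = \sqrt{2} \sqrt{l}$)
$n{\left(M \right)} = 3$ ($n{\left(M \right)} = 2 + 1 = 3$)
$t{\left(u \right)} = 3$
$U{\left(P,g \right)} = 0$ ($U{\left(P,g \right)} = \left(P - P\right) g = 0 g = 0$)
$t{\left(2 \right)} 76 U{\left(-3,- \frac{6}{-9} \right)} = 3 \cdot 76 \cdot 0 = 228 \cdot 0 = 0$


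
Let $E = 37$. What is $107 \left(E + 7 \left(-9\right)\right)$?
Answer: $-2782$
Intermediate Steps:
$107 \left(E + 7 \left(-9\right)\right) = 107 \left(37 + 7 \left(-9\right)\right) = 107 \left(37 - 63\right) = 107 \left(-26\right) = -2782$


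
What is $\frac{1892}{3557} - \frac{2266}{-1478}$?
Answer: $\frac{5428269}{2628623} \approx 2.0651$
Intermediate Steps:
$\frac{1892}{3557} - \frac{2266}{-1478} = 1892 \cdot \frac{1}{3557} - - \frac{1133}{739} = \frac{1892}{3557} + \frac{1133}{739} = \frac{5428269}{2628623}$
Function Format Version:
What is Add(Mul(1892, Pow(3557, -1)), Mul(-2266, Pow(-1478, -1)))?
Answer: Rational(5428269, 2628623) ≈ 2.0651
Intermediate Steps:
Add(Mul(1892, Pow(3557, -1)), Mul(-2266, Pow(-1478, -1))) = Add(Mul(1892, Rational(1, 3557)), Mul(-2266, Rational(-1, 1478))) = Add(Rational(1892, 3557), Rational(1133, 739)) = Rational(5428269, 2628623)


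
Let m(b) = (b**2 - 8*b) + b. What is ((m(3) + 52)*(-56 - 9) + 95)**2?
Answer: 6275025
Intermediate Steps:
m(b) = b**2 - 7*b
((m(3) + 52)*(-56 - 9) + 95)**2 = ((3*(-7 + 3) + 52)*(-56 - 9) + 95)**2 = ((3*(-4) + 52)*(-65) + 95)**2 = ((-12 + 52)*(-65) + 95)**2 = (40*(-65) + 95)**2 = (-2600 + 95)**2 = (-2505)**2 = 6275025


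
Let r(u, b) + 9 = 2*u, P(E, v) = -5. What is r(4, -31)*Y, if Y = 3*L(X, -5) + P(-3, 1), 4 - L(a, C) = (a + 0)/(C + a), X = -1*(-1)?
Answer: -31/4 ≈ -7.7500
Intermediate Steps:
X = 1
r(u, b) = -9 + 2*u
L(a, C) = 4 - a/(C + a) (L(a, C) = 4 - (a + 0)/(C + a) = 4 - a/(C + a))
Y = 31/4 (Y = 3*((3*1 + 4*(-5))/(-5 + 1)) - 5 = 3*((3 - 20)/(-4)) - 5 = 3*(-¼*(-17)) - 5 = 3*(17/4) - 5 = 51/4 - 5 = 31/4 ≈ 7.7500)
r(4, -31)*Y = (-9 + 2*4)*(31/4) = (-9 + 8)*(31/4) = -1*31/4 = -31/4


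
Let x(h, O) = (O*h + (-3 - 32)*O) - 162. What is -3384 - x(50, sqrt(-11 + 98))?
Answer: -3222 - 15*sqrt(87) ≈ -3361.9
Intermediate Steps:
x(h, O) = -162 - 35*O + O*h (x(h, O) = (O*h - 35*O) - 162 = (-35*O + O*h) - 162 = -162 - 35*O + O*h)
-3384 - x(50, sqrt(-11 + 98)) = -3384 - (-162 - 35*sqrt(-11 + 98) + sqrt(-11 + 98)*50) = -3384 - (-162 - 35*sqrt(87) + sqrt(87)*50) = -3384 - (-162 - 35*sqrt(87) + 50*sqrt(87)) = -3384 - (-162 + 15*sqrt(87)) = -3384 + (162 - 15*sqrt(87)) = -3222 - 15*sqrt(87)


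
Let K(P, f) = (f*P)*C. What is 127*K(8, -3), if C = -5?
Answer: 15240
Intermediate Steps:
K(P, f) = -5*P*f (K(P, f) = (f*P)*(-5) = (P*f)*(-5) = -5*P*f)
127*K(8, -3) = 127*(-5*8*(-3)) = 127*120 = 15240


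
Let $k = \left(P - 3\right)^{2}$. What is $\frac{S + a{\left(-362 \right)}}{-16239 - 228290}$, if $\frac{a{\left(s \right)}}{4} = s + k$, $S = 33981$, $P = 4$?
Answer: $- \frac{32537}{244529} \approx -0.13306$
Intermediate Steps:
$k = 1$ ($k = \left(4 - 3\right)^{2} = 1^{2} = 1$)
$a{\left(s \right)} = 4 + 4 s$ ($a{\left(s \right)} = 4 \left(s + 1\right) = 4 \left(1 + s\right) = 4 + 4 s$)
$\frac{S + a{\left(-362 \right)}}{-16239 - 228290} = \frac{33981 + \left(4 + 4 \left(-362\right)\right)}{-16239 - 228290} = \frac{33981 + \left(4 - 1448\right)}{-244529} = \left(33981 - 1444\right) \left(- \frac{1}{244529}\right) = 32537 \left(- \frac{1}{244529}\right) = - \frac{32537}{244529}$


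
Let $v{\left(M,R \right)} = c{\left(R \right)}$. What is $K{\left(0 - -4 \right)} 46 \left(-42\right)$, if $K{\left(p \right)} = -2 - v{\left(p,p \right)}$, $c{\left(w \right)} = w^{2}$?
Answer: $34776$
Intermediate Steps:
$v{\left(M,R \right)} = R^{2}$
$K{\left(p \right)} = -2 - p^{2}$
$K{\left(0 - -4 \right)} 46 \left(-42\right) = \left(-2 - \left(0 - -4\right)^{2}\right) 46 \left(-42\right) = \left(-2 - \left(0 + 4\right)^{2}\right) 46 \left(-42\right) = \left(-2 - 4^{2}\right) 46 \left(-42\right) = \left(-2 - 16\right) 46 \left(-42\right) = \left(-18\right) 46 \left(-42\right) = \left(-828\right) \left(-42\right) = 34776$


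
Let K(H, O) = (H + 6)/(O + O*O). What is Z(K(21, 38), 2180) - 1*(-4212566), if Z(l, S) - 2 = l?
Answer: 2081008601/494 ≈ 4.2126e+6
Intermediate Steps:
K(H, O) = (6 + H)/(O + O²)
Z(l, S) = 2 + l
Z(K(21, 38), 2180) - 1*(-4212566) = (2 + (6 + 21)/(38*(1 + 38))) - 1*(-4212566) = (2 + (1/38)*27/39) + 4212566 = (2 + (1/38)*(1/39)*27) + 4212566 = (2 + 9/494) + 4212566 = 997/494 + 4212566 = 2081008601/494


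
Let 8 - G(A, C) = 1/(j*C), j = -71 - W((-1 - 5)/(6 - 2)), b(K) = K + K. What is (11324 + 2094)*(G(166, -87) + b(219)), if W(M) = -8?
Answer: 32800636450/5481 ≈ 5.9844e+6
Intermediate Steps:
b(K) = 2*K
j = -63 (j = -71 - 1*(-8) = -71 + 8 = -63)
G(A, C) = 8 + 1/(63*C) (G(A, C) = 8 - 1/((-63*C)) = 8 - (-1)/(63*C) = 8 + 1/(63*C))
(11324 + 2094)*(G(166, -87) + b(219)) = (11324 + 2094)*((8 + (1/63)/(-87)) + 2*219) = 13418*((8 + (1/63)*(-1/87)) + 438) = 13418*((8 - 1/5481) + 438) = 13418*(43847/5481 + 438) = 13418*(2444525/5481) = 32800636450/5481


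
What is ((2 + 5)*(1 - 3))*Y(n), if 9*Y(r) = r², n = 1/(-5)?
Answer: -14/225 ≈ -0.062222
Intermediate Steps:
n = -⅕ ≈ -0.20000
Y(r) = r²/9
((2 + 5)*(1 - 3))*Y(n) = ((2 + 5)*(1 - 3))*((-⅕)²/9) = (7*(-2))*((⅑)*(1/25)) = -14*1/225 = -14/225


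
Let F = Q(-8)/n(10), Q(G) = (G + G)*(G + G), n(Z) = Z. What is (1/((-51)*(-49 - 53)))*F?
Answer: 64/13005 ≈ 0.0049212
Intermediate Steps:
Q(G) = 4*G**2 (Q(G) = (2*G)*(2*G) = 4*G**2)
F = 128/5 (F = (4*(-8)**2)/10 = (4*64)*(1/10) = 256*(1/10) = 128/5 ≈ 25.600)
(1/((-51)*(-49 - 53)))*F = (1/((-51)*(-49 - 53)))*(128/5) = -1/51/(-102)*(128/5) = -1/51*(-1/102)*(128/5) = (1/5202)*(128/5) = 64/13005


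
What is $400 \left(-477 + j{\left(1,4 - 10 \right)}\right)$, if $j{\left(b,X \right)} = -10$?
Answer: $-194800$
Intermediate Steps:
$400 \left(-477 + j{\left(1,4 - 10 \right)}\right) = 400 \left(-477 - 10\right) = 400 \left(-487\right) = -194800$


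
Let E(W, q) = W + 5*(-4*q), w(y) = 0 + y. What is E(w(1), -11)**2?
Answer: 48841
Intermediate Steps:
w(y) = y
E(W, q) = W - 20*q
E(w(1), -11)**2 = (1 - 20*(-11))**2 = (1 + 220)**2 = 221**2 = 48841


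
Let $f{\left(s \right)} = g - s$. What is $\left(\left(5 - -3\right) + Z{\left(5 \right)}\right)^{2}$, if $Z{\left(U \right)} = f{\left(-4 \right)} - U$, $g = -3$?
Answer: $16$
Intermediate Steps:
$f{\left(s \right)} = -3 - s$
$Z{\left(U \right)} = 1 - U$ ($Z{\left(U \right)} = \left(-3 - -4\right) - U = \left(-3 + 4\right) - U = 1 - U$)
$\left(\left(5 - -3\right) + Z{\left(5 \right)}\right)^{2} = \left(\left(5 - -3\right) + \left(1 - 5\right)\right)^{2} = \left(\left(5 + 3\right) + \left(1 - 5\right)\right)^{2} = \left(8 - 4\right)^{2} = 4^{2} = 16$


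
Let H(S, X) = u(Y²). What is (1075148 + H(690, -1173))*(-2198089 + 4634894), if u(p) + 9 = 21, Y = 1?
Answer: 2619955263800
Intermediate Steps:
u(p) = 12 (u(p) = -9 + 21 = 12)
H(S, X) = 12
(1075148 + H(690, -1173))*(-2198089 + 4634894) = (1075148 + 12)*(-2198089 + 4634894) = 1075160*2436805 = 2619955263800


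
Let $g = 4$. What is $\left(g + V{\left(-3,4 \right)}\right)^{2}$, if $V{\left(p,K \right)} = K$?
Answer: $64$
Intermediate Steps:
$\left(g + V{\left(-3,4 \right)}\right)^{2} = \left(4 + 4\right)^{2} = 8^{2} = 64$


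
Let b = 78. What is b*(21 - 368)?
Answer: -27066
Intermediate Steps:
b*(21 - 368) = 78*(21 - 368) = 78*(-347) = -27066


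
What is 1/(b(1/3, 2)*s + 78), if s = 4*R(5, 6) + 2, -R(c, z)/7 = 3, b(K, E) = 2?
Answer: -1/86 ≈ -0.011628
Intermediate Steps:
R(c, z) = -21 (R(c, z) = -7*3 = -21)
s = -82 (s = 4*(-21) + 2 = -84 + 2 = -82)
1/(b(1/3, 2)*s + 78) = 1/(2*(-82) + 78) = 1/(-164 + 78) = 1/(-86) = -1/86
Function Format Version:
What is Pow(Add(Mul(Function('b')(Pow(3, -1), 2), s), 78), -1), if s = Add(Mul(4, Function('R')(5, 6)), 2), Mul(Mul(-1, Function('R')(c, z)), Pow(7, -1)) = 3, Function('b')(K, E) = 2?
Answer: Rational(-1, 86) ≈ -0.011628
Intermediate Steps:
Function('R')(c, z) = -21 (Function('R')(c, z) = Mul(-7, 3) = -21)
s = -82 (s = Add(Mul(4, -21), 2) = Add(-84, 2) = -82)
Pow(Add(Mul(Function('b')(Pow(3, -1), 2), s), 78), -1) = Pow(Add(Mul(2, -82), 78), -1) = Pow(Add(-164, 78), -1) = Pow(-86, -1) = Rational(-1, 86)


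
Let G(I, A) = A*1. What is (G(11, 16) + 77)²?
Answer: 8649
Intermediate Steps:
G(I, A) = A
(G(11, 16) + 77)² = (16 + 77)² = 93² = 8649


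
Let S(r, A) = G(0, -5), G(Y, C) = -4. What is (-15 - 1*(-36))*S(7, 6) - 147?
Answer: -231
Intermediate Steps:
S(r, A) = -4
(-15 - 1*(-36))*S(7, 6) - 147 = (-15 - 1*(-36))*(-4) - 147 = (-15 + 36)*(-4) - 147 = 21*(-4) - 147 = -84 - 147 = -231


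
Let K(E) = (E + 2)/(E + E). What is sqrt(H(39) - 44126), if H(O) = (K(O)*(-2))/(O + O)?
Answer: I*sqrt(268462666)/78 ≈ 210.06*I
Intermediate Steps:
K(E) = (2 + E)/(2*E) (K(E) = (2 + E)/((2*E)) = (2 + E)*(1/(2*E)) = (2 + E)/(2*E))
H(O) = -(2 + O)/(2*O**2) (H(O) = (((2 + O)/(2*O))*(-2))/(O + O) = (-(2 + O)/O)/((2*O)) = (-(2 + O)/O)*(1/(2*O)) = -(2 + O)/(2*O**2))
sqrt(H(39) - 44126) = sqrt((1/2)*(-2 - 1*39)/39**2 - 44126) = sqrt((1/2)*(1/1521)*(-2 - 39) - 44126) = sqrt((1/2)*(1/1521)*(-41) - 44126) = sqrt(-41/3042 - 44126) = sqrt(-134231333/3042) = I*sqrt(268462666)/78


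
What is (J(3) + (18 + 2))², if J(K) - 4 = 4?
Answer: 784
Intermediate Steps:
J(K) = 8 (J(K) = 4 + 4 = 8)
(J(3) + (18 + 2))² = (8 + (18 + 2))² = (8 + 20)² = 28² = 784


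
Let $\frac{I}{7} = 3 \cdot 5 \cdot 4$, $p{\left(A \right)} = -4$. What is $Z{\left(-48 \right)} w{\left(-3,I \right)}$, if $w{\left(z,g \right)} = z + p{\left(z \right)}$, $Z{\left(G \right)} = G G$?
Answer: $-16128$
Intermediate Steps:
$Z{\left(G \right)} = G^{2}$
$I = 420$ ($I = 7 \cdot 3 \cdot 5 \cdot 4 = 7 \cdot 15 \cdot 4 = 7 \cdot 60 = 420$)
$w{\left(z,g \right)} = -4 + z$ ($w{\left(z,g \right)} = z - 4 = -4 + z$)
$Z{\left(-48 \right)} w{\left(-3,I \right)} = \left(-48\right)^{2} \left(-4 - 3\right) = 2304 \left(-7\right) = -16128$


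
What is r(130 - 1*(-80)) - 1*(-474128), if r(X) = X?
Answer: 474338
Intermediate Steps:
r(130 - 1*(-80)) - 1*(-474128) = (130 - 1*(-80)) - 1*(-474128) = (130 + 80) + 474128 = 210 + 474128 = 474338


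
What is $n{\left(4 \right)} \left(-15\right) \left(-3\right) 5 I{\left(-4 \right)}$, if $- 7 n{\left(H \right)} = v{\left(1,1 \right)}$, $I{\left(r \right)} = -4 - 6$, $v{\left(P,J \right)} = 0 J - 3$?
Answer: $- \frac{6750}{7} \approx -964.29$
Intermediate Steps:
$v{\left(P,J \right)} = -3$ ($v{\left(P,J \right)} = 0 - 3 = -3$)
$I{\left(r \right)} = -10$ ($I{\left(r \right)} = -4 - 6 = -10$)
$n{\left(H \right)} = \frac{3}{7}$ ($n{\left(H \right)} = \left(- \frac{1}{7}\right) \left(-3\right) = \frac{3}{7}$)
$n{\left(4 \right)} \left(-15\right) \left(-3\right) 5 I{\left(-4 \right)} = \frac{3}{7} \left(-15\right) \left(-3\right) 5 \left(-10\right) = - \frac{45 \left(\left(-15\right) \left(-10\right)\right)}{7} = \left(- \frac{45}{7}\right) 150 = - \frac{6750}{7}$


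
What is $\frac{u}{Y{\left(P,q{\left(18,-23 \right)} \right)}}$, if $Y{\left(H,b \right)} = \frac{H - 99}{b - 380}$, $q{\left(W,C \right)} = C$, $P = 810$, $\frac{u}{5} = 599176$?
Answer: $- \frac{1207339640}{711} \approx -1.6981 \cdot 10^{6}$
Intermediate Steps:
$u = 2995880$ ($u = 5 \cdot 599176 = 2995880$)
$Y{\left(H,b \right)} = \frac{-99 + H}{-380 + b}$
$\frac{u}{Y{\left(P,q{\left(18,-23 \right)} \right)}} = \frac{2995880}{\frac{1}{-380 - 23} \left(-99 + 810\right)} = \frac{2995880}{\frac{1}{-403} \cdot 711} = \frac{2995880}{\left(- \frac{1}{403}\right) 711} = \frac{2995880}{- \frac{711}{403}} = 2995880 \left(- \frac{403}{711}\right) = - \frac{1207339640}{711}$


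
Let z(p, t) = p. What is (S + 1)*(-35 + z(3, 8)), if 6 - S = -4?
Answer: -352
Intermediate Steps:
S = 10 (S = 6 - 1*(-4) = 6 + 4 = 10)
(S + 1)*(-35 + z(3, 8)) = (10 + 1)*(-35 + 3) = 11*(-32) = -352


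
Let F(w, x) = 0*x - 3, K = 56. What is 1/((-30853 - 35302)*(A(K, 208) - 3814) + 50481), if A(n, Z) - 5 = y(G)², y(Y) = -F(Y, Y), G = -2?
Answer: 1/251439481 ≈ 3.9771e-9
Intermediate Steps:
F(w, x) = -3 (F(w, x) = 0 - 3 = -3)
y(Y) = 3 (y(Y) = -1*(-3) = 3)
A(n, Z) = 14 (A(n, Z) = 5 + 3² = 5 + 9 = 14)
1/((-30853 - 35302)*(A(K, 208) - 3814) + 50481) = 1/((-30853 - 35302)*(14 - 3814) + 50481) = 1/(-66155*(-3800) + 50481) = 1/(251389000 + 50481) = 1/251439481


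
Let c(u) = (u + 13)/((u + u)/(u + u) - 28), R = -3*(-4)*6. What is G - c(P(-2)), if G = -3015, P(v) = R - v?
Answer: -27106/9 ≈ -3011.8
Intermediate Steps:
R = 72 (R = 12*6 = 72)
P(v) = 72 - v
c(u) = -13/27 - u/27 (c(u) = (13 + u)/((2*u)/((2*u)) - 28) = (13 + u)/((2*u)*(1/(2*u)) - 28) = (13 + u)/(1 - 28) = (13 + u)/(-27) = (13 + u)*(-1/27) = -13/27 - u/27)
G - c(P(-2)) = -3015 - (-13/27 - (72 - 1*(-2))/27) = -3015 - (-13/27 - (72 + 2)/27) = -3015 - (-13/27 - 1/27*74) = -3015 - (-13/27 - 74/27) = -3015 - 1*(-29/9) = -3015 + 29/9 = -27106/9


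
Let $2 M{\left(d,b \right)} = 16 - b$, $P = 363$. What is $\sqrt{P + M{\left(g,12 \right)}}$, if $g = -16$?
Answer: $\sqrt{365} \approx 19.105$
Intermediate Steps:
$M{\left(d,b \right)} = 8 - \frac{b}{2}$ ($M{\left(d,b \right)} = \frac{16 - b}{2} = 8 - \frac{b}{2}$)
$\sqrt{P + M{\left(g,12 \right)}} = \sqrt{363 + \left(8 - 6\right)} = \sqrt{363 + 2} = \sqrt{365}$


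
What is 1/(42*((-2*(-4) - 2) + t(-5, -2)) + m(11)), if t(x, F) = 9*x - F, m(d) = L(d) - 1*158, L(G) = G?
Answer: -1/1701 ≈ -0.00058789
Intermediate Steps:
m(d) = -158 + d (m(d) = d - 1*158 = d - 158 = -158 + d)
t(x, F) = -F + 9*x
1/(42*((-2*(-4) - 2) + t(-5, -2)) + m(11)) = 1/(42*((-2*(-4) - 2) + (-1*(-2) + 9*(-5))) + (-158 + 11)) = 1/(42*((8 - 2) + (2 - 45)) - 147) = 1/(42*(6 - 43) - 147) = 1/(42*(-37) - 147) = 1/(-1554 - 147) = 1/(-1701) = -1/1701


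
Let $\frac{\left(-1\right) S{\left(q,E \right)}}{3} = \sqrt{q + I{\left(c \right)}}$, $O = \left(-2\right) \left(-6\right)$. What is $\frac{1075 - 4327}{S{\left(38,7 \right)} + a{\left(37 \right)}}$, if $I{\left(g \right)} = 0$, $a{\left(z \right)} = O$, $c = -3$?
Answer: $\frac{2168}{11} + \frac{542 \sqrt{38}}{11} \approx 500.83$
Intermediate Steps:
$O = 12$
$a{\left(z \right)} = 12$
$S{\left(q,E \right)} = - 3 \sqrt{q}$ ($S{\left(q,E \right)} = - 3 \sqrt{q + 0} = - 3 \sqrt{q}$)
$\frac{1075 - 4327}{S{\left(38,7 \right)} + a{\left(37 \right)}} = \frac{1075 - 4327}{- 3 \sqrt{38} + 12} = - \frac{3252}{12 - 3 \sqrt{38}}$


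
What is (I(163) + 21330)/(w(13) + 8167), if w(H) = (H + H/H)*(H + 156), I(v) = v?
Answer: 21493/10533 ≈ 2.0405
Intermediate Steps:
w(H) = (1 + H)*(156 + H) (w(H) = (H + 1)*(156 + H) = (1 + H)*(156 + H))
(I(163) + 21330)/(w(13) + 8167) = (163 + 21330)/((156 + 13² + 157*13) + 8167) = 21493/((156 + 169 + 2041) + 8167) = 21493/(2366 + 8167) = 21493/10533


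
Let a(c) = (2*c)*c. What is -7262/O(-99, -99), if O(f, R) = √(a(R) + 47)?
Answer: -7262*√401/2807 ≈ -51.807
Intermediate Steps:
a(c) = 2*c²
O(f, R) = √(47 + 2*R²) (O(f, R) = √(2*R² + 47) = √(47 + 2*R²))
-7262/O(-99, -99) = -7262/√(47 + 2*(-99)²) = -7262/√(47 + 2*9801) = -7262/√(47 + 19602) = -7262*√401/2807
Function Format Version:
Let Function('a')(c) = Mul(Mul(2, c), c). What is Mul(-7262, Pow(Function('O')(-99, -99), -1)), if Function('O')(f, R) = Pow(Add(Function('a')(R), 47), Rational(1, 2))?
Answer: Mul(Rational(-7262, 2807), Pow(401, Rational(1, 2))) ≈ -51.807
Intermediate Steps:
Function('a')(c) = Mul(2, Pow(c, 2))
Function('O')(f, R) = Pow(Add(47, Mul(2, Pow(R, 2))), Rational(1, 2)) (Function('O')(f, R) = Pow(Add(Mul(2, Pow(R, 2)), 47), Rational(1, 2)) = Pow(Add(47, Mul(2, Pow(R, 2))), Rational(1, 2)))
Mul(-7262, Pow(Function('O')(-99, -99), -1)) = Mul(-7262, Pow(Pow(Add(47, Mul(2, Pow(-99, 2))), Rational(1, 2)), -1)) = Mul(-7262, Pow(Pow(Add(47, Mul(2, 9801)), Rational(1, 2)), -1)) = Mul(-7262, Pow(Pow(Add(47, 19602), Rational(1, 2)), -1)) = Mul(-7262, Pow(Pow(19649, Rational(1, 2)), -1)) = Mul(-7262, Pow(Mul(7, Pow(401, Rational(1, 2))), -1)) = Mul(-7262, Mul(Rational(1, 2807), Pow(401, Rational(1, 2)))) = Mul(Rational(-7262, 2807), Pow(401, Rational(1, 2)))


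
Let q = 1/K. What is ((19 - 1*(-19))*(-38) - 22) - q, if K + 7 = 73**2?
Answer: -7802053/5322 ≈ -1466.0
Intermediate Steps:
K = 5322 (K = -7 + 73**2 = -7 + 5329 = 5322)
q = 1/5322 ≈ 0.00018790
((19 - 1*(-19))*(-38) - 22) - q = ((19 - 1*(-19))*(-38) - 22) - 1*1/5322 = ((19 + 19)*(-38) - 22) - 1/5322 = (38*(-38) - 22) - 1/5322 = (-1444 - 22) - 1/5322 = -1466 - 1/5322 = -7802053/5322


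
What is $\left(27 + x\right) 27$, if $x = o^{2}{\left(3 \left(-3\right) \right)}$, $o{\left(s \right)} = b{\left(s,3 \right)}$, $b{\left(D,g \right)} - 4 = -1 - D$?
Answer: $4617$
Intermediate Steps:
$b{\left(D,g \right)} = 3 - D$ ($b{\left(D,g \right)} = 4 - \left(1 + D\right) = 3 - D$)
$o{\left(s \right)} = 3 - s$
$x = 144$ ($x = \left(3 - 3 \left(-3\right)\right)^{2} = \left(3 - -9\right)^{2} = \left(3 + 9\right)^{2} = 12^{2} = 144$)
$\left(27 + x\right) 27 = \left(27 + 144\right) 27 = 171 \cdot 27 = 4617$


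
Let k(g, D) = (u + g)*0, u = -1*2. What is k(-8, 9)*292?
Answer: 0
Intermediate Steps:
u = -2
k(g, D) = 0 (k(g, D) = (-2 + g)*0 = 0)
k(-8, 9)*292 = 0*292 = 0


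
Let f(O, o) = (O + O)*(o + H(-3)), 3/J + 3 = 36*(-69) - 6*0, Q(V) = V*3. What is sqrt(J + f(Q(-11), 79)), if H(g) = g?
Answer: I*sqrt(3447201685)/829 ≈ 70.824*I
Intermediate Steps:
Q(V) = 3*V
J = -1/829 (J = 3/(-3 + (36*(-69) - 6*0)) = 3/(-3 + (-2484 + 0)) = 3/(-3 - 2484) = 3/(-2487) = 3*(-1/2487) = -1/829 ≈ -0.0012063)
f(O, o) = 2*O*(-3 + o) (f(O, o) = (O + O)*(o - 3) = (2*O)*(-3 + o) = 2*O*(-3 + o))
sqrt(J + f(Q(-11), 79)) = sqrt(-1/829 + 2*(3*(-11))*(-3 + 79)) = sqrt(-1/829 + 2*(-33)*76) = sqrt(-1/829 - 5016) = sqrt(-4158265/829) = I*sqrt(3447201685)/829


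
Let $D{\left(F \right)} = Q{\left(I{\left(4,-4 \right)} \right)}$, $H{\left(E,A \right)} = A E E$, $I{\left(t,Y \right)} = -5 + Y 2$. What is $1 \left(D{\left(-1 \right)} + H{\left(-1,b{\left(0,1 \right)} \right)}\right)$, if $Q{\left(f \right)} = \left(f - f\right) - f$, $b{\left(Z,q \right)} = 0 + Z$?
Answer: $13$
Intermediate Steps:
$b{\left(Z,q \right)} = Z$
$I{\left(t,Y \right)} = -5 + 2 Y$
$Q{\left(f \right)} = - f$ ($Q{\left(f \right)} = 0 - f = - f$)
$H{\left(E,A \right)} = A E^{2}$
$D{\left(F \right)} = 13$ ($D{\left(F \right)} = - (-5 + 2 \left(-4\right)) = - (-5 - 8) = \left(-1\right) \left(-13\right) = 13$)
$1 \left(D{\left(-1 \right)} + H{\left(-1,b{\left(0,1 \right)} \right)}\right) = 1 \left(13 + 0 \left(-1\right)^{2}\right) = 1 \left(13 + 0 \cdot 1\right) = 1 \left(13 + 0\right) = 1 \cdot 13 = 13$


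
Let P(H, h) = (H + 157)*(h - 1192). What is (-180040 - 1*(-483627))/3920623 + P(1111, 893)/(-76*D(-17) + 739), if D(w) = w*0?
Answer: -1486209288443/2897340397 ≈ -512.96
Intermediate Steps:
P(H, h) = (-1192 + h)*(157 + H) (P(H, h) = (157 + H)*(-1192 + h) = (-1192 + h)*(157 + H))
D(w) = 0
(-180040 - 1*(-483627))/3920623 + P(1111, 893)/(-76*D(-17) + 739) = (-180040 - 1*(-483627))/3920623 + (-187144 - 1192*1111 + 157*893 + 1111*893)/(-76*0 + 739) = (-180040 + 483627)*(1/3920623) + (-187144 - 1324312 + 140201 + 992123)/(0 + 739) = 303587*(1/3920623) - 379132/739 = 303587/3920623 - 379132*1/739 = 303587/3920623 - 379132/739 = -1486209288443/2897340397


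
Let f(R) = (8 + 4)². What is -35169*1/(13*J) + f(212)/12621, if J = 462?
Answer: -7031795/1203202 ≈ -5.8442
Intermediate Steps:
f(R) = 144 (f(R) = 12² = 144)
-35169*1/(13*J) + f(212)/12621 = -35169/(13*462) + 144/12621 = -35169/6006 + 144*(1/12621) = -35169*1/6006 + 48/4207 = -11723/2002 + 48/4207 = -7031795/1203202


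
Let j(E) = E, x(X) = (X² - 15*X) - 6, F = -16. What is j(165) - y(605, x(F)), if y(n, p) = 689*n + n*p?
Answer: -713130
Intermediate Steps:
x(X) = -6 + X² - 15*X
j(165) - y(605, x(F)) = 165 - 605*(689 + (-6 + (-16)² - 15*(-16))) = 165 - 605*(689 + (-6 + 256 + 240)) = 165 - 605*(689 + 490) = 165 - 605*1179 = 165 - 1*713295 = 165 - 713295 = -713130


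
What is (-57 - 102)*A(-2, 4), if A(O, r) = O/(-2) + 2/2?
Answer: -318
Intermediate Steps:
A(O, r) = 1 - O/2 (A(O, r) = O*(-1/2) + 2*(1/2) = -O/2 + 1 = 1 - O/2)
(-57 - 102)*A(-2, 4) = (-57 - 102)*(1 - 1/2*(-2)) = -159*(1 + 1) = -159*2 = -318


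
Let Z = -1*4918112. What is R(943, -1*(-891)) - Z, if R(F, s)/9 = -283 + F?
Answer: 4924052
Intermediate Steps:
R(F, s) = -2547 + 9*F (R(F, s) = 9*(-283 + F) = -2547 + 9*F)
Z = -4918112
R(943, -1*(-891)) - Z = (-2547 + 9*943) - 1*(-4918112) = (-2547 + 8487) + 4918112 = 5940 + 4918112 = 4924052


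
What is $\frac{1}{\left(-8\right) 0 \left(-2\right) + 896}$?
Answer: $\frac{1}{896} \approx 0.0011161$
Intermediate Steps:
$\frac{1}{\left(-8\right) 0 \left(-2\right) + 896} = \frac{1}{0 \left(-2\right) + 896} = \frac{1}{0 + 896} = \frac{1}{896}$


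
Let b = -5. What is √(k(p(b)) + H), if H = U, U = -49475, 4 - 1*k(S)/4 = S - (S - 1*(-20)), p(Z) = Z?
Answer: 67*I*√11 ≈ 222.21*I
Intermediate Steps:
k(S) = 96 (k(S) = 16 - 4*(S - (S - 1*(-20))) = 16 - 4*(S - (S + 20)) = 16 - 4*(S - (20 + S)) = 16 - 4*(S + (-20 - S)) = 16 - 4*(-20) = 16 + 80 = 96)
H = -49475
√(k(p(b)) + H) = √(96 - 49475) = √(-49379) = 67*I*√11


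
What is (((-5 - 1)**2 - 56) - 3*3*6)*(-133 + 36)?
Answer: 7178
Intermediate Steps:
(((-5 - 1)**2 - 56) - 3*3*6)*(-133 + 36) = (((-6)**2 - 56) - 9*6)*(-97) = ((36 - 56) - 54)*(-97) = (-20 - 54)*(-97) = -74*(-97) = 7178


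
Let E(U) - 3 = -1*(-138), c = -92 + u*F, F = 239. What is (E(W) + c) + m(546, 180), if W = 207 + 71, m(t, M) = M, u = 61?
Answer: 14808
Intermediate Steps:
W = 278
c = 14487 (c = -92 + 61*239 = -92 + 14579 = 14487)
E(U) = 141 (E(U) = 3 - 1*(-138) = 3 + 138 = 141)
(E(W) + c) + m(546, 180) = (141 + 14487) + 180 = 14628 + 180 = 14808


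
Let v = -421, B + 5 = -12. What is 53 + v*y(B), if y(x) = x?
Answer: 7210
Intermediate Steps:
B = -17 (B = -5 - 12 = -17)
53 + v*y(B) = 53 - 421*(-17) = 53 + 7157 = 7210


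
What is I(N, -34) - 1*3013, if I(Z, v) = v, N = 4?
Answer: -3047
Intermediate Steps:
I(N, -34) - 1*3013 = -34 - 1*3013 = -34 - 3013 = -3047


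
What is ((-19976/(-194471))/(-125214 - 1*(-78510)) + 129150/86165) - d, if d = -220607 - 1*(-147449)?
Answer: 1431365509109528711/19564998821634 ≈ 73160.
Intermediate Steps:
d = -73158 (d = -220607 + 147449 = -73158)
((-19976/(-194471))/(-125214 - 1*(-78510)) + 129150/86165) - d = ((-19976/(-194471))/(-125214 - 1*(-78510)) + 129150/86165) - 1*(-73158) = ((-19976*(-1/194471))/(-125214 + 78510) + 129150*(1/86165)) + 73158 = ((19976/194471)/(-46704) + 25830/17233) + 73158 = ((19976/194471)*(-1/46704) + 25830/17233) + 73158 = (-2497/1135321698 + 25830/17233) + 73158 = 29325316428539/19564998821634 + 73158 = 1431365509109528711/19564998821634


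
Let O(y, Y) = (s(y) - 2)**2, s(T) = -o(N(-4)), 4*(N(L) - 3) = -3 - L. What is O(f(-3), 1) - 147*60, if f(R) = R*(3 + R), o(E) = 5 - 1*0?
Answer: -8771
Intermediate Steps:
N(L) = 9/4 - L/4 (N(L) = 3 + (-3 - L)/4 = 3 + (-3/4 - L/4) = 9/4 - L/4)
o(E) = 5 (o(E) = 5 + 0 = 5)
s(T) = -5 (s(T) = -1*5 = -5)
O(y, Y) = 49 (O(y, Y) = (-5 - 2)**2 = (-7)**2 = 49)
O(f(-3), 1) - 147*60 = 49 - 147*60 = 49 - 8820 = -8771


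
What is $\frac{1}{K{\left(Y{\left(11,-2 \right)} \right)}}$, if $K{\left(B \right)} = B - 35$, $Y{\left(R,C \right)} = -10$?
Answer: $- \frac{1}{45} \approx -0.022222$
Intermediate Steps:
$K{\left(B \right)} = -35 + B$ ($K{\left(B \right)} = B - 35 = -35 + B$)
$\frac{1}{K{\left(Y{\left(11,-2 \right)} \right)}} = \frac{1}{-35 - 10} = \frac{1}{-45} = - \frac{1}{45}$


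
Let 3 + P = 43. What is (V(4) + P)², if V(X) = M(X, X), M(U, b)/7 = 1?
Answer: 2209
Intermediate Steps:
M(U, b) = 7 (M(U, b) = 7*1 = 7)
P = 40 (P = -3 + 43 = 40)
V(X) = 7
(V(4) + P)² = (7 + 40)² = 47² = 2209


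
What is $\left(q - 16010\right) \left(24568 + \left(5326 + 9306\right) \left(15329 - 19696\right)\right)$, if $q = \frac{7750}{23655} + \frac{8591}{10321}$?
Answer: $\frac{49929183177819660064}{48828651} \approx 1.0225 \cdot 10^{12}$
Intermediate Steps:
$q = \frac{56641571}{48828651}$ ($q = 7750 \cdot \frac{1}{23655} + 8591 \cdot \frac{1}{10321} = \frac{1550}{4731} + \frac{8591}{10321} = \frac{56641571}{48828651} \approx 1.16$)
$\left(q - 16010\right) \left(24568 + \left(5326 + 9306\right) \left(15329 - 19696\right)\right) = \left(\frac{56641571}{48828651} - 16010\right) \left(24568 + \left(5326 + 9306\right) \left(15329 - 19696\right)\right) = - \frac{781690060939 \left(24568 + 14632 \left(-4367\right)\right)}{48828651} = - \frac{781690060939 \left(24568 - 63897944\right)}{48828651} = \left(- \frac{781690060939}{48828651}\right) \left(-63873376\right) = \frac{49929183177819660064}{48828651}$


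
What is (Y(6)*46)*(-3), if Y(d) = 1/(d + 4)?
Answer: -69/5 ≈ -13.800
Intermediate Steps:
Y(d) = 1/(4 + d)
(Y(6)*46)*(-3) = (46/(4 + 6))*(-3) = (46/10)*(-3) = ((⅒)*46)*(-3) = (23/5)*(-3) = -69/5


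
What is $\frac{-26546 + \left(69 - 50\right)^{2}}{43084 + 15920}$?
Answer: $- \frac{26185}{59004} \approx -0.44378$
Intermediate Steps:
$\frac{-26546 + \left(69 - 50\right)^{2}}{43084 + 15920} = \frac{-26546 + 19^{2}}{59004} = \left(-26546 + 361\right) \frac{1}{59004} = \left(-26185\right) \frac{1}{59004} = - \frac{26185}{59004}$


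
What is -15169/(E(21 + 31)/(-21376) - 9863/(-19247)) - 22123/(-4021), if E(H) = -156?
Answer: -6272470717612317/214956648605 ≈ -29180.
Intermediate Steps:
-15169/(E(21 + 31)/(-21376) - 9863/(-19247)) - 22123/(-4021) = -15169/(-156/(-21376) - 9863/(-19247)) - 22123/(-4021) = -15169/(-156*(-1/21376) - 9863*(-1/19247)) - 22123*(-1/4021) = -15169/(39/5344 + 9863/19247) + 22123/4021 = -15169/53458505/102855968 + 22123/4021 = -15169*102855968/53458505 + 22123/4021 = -1560222178592/53458505 + 22123/4021 = -6272470717612317/214956648605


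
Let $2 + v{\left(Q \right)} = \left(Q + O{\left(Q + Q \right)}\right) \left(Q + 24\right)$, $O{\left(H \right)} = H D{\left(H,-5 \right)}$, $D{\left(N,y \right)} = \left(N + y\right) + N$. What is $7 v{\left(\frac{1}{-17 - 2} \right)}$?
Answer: $\frac{474089}{6859} \approx 69.119$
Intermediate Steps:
$D{\left(N,y \right)} = y + 2 N$
$O{\left(H \right)} = H \left(-5 + 2 H\right)$
$v{\left(Q \right)} = -2 + \left(24 + Q\right) \left(Q + 2 Q \left(-5 + 4 Q\right)\right)$ ($v{\left(Q \right)} = -2 + \left(Q + \left(Q + Q\right) \left(-5 + 2 \left(Q + Q\right)\right)\right) \left(Q + 24\right) = -2 + \left(Q + 2 Q \left(-5 + 2 \cdot 2 Q\right)\right) \left(24 + Q\right) = -2 + \left(Q + 2 Q \left(-5 + 4 Q\right)\right) \left(24 + Q\right) = -2 + \left(24 + Q\right) \left(Q + 2 Q \left(-5 + 4 Q\right)\right)$)
$7 v{\left(\frac{1}{-17 - 2} \right)} = 7 \left(-2 - \frac{216}{-17 - 2} + 8 \left(\frac{1}{-17 - 2}\right)^{3} + 183 \left(\frac{1}{-17 - 2}\right)^{2}\right) = 7 \left(-2 - \frac{216}{-19} + 8 \left(\frac{1}{-19}\right)^{3} + 183 \left(\frac{1}{-19}\right)^{2}\right) = 7 \left(-2 - - \frac{216}{19} + 8 \left(- \frac{1}{19}\right)^{3} + 183 \left(- \frac{1}{19}\right)^{2}\right) = 7 \left(-2 + \frac{216}{19} + 8 \left(- \frac{1}{6859}\right) + 183 \cdot \frac{1}{361}\right) = 7 \left(-2 + \frac{216}{19} - \frac{8}{6859} + \frac{183}{361}\right) = 7 \cdot \frac{67727}{6859} = \frac{474089}{6859}$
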